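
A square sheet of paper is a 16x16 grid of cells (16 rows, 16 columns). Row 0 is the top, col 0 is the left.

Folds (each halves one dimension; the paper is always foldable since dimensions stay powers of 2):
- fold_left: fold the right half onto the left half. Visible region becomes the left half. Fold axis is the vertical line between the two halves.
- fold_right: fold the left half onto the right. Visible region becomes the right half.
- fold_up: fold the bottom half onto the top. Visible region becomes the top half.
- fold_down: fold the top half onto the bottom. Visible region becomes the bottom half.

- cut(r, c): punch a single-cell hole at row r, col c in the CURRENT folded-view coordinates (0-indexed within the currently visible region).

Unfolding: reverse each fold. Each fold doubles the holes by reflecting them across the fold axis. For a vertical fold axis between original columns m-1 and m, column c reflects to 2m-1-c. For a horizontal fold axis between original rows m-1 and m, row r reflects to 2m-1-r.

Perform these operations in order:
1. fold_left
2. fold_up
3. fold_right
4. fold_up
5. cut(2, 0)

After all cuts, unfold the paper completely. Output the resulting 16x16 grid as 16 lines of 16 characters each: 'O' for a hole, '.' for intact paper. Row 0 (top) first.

Op 1 fold_left: fold axis v@8; visible region now rows[0,16) x cols[0,8) = 16x8
Op 2 fold_up: fold axis h@8; visible region now rows[0,8) x cols[0,8) = 8x8
Op 3 fold_right: fold axis v@4; visible region now rows[0,8) x cols[4,8) = 8x4
Op 4 fold_up: fold axis h@4; visible region now rows[0,4) x cols[4,8) = 4x4
Op 5 cut(2, 0): punch at orig (2,4); cuts so far [(2, 4)]; region rows[0,4) x cols[4,8) = 4x4
Unfold 1 (reflect across h@4): 2 holes -> [(2, 4), (5, 4)]
Unfold 2 (reflect across v@4): 4 holes -> [(2, 3), (2, 4), (5, 3), (5, 4)]
Unfold 3 (reflect across h@8): 8 holes -> [(2, 3), (2, 4), (5, 3), (5, 4), (10, 3), (10, 4), (13, 3), (13, 4)]
Unfold 4 (reflect across v@8): 16 holes -> [(2, 3), (2, 4), (2, 11), (2, 12), (5, 3), (5, 4), (5, 11), (5, 12), (10, 3), (10, 4), (10, 11), (10, 12), (13, 3), (13, 4), (13, 11), (13, 12)]

Answer: ................
................
...OO......OO...
................
................
...OO......OO...
................
................
................
................
...OO......OO...
................
................
...OO......OO...
................
................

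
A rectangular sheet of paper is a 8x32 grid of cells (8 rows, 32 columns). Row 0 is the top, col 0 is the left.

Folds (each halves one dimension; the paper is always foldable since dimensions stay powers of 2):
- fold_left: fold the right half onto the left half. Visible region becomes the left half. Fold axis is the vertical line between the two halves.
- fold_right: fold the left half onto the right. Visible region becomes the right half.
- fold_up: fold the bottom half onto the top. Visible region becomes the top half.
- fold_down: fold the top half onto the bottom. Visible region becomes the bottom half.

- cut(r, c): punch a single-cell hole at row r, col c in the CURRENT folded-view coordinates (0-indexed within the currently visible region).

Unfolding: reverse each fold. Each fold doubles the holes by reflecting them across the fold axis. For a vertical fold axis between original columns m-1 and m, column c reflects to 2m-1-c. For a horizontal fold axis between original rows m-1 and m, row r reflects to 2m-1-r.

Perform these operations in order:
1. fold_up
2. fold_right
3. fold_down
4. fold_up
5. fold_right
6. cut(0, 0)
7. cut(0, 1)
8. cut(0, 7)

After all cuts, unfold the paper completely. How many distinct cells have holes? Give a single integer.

Answer: 96

Derivation:
Op 1 fold_up: fold axis h@4; visible region now rows[0,4) x cols[0,32) = 4x32
Op 2 fold_right: fold axis v@16; visible region now rows[0,4) x cols[16,32) = 4x16
Op 3 fold_down: fold axis h@2; visible region now rows[2,4) x cols[16,32) = 2x16
Op 4 fold_up: fold axis h@3; visible region now rows[2,3) x cols[16,32) = 1x16
Op 5 fold_right: fold axis v@24; visible region now rows[2,3) x cols[24,32) = 1x8
Op 6 cut(0, 0): punch at orig (2,24); cuts so far [(2, 24)]; region rows[2,3) x cols[24,32) = 1x8
Op 7 cut(0, 1): punch at orig (2,25); cuts so far [(2, 24), (2, 25)]; region rows[2,3) x cols[24,32) = 1x8
Op 8 cut(0, 7): punch at orig (2,31); cuts so far [(2, 24), (2, 25), (2, 31)]; region rows[2,3) x cols[24,32) = 1x8
Unfold 1 (reflect across v@24): 6 holes -> [(2, 16), (2, 22), (2, 23), (2, 24), (2, 25), (2, 31)]
Unfold 2 (reflect across h@3): 12 holes -> [(2, 16), (2, 22), (2, 23), (2, 24), (2, 25), (2, 31), (3, 16), (3, 22), (3, 23), (3, 24), (3, 25), (3, 31)]
Unfold 3 (reflect across h@2): 24 holes -> [(0, 16), (0, 22), (0, 23), (0, 24), (0, 25), (0, 31), (1, 16), (1, 22), (1, 23), (1, 24), (1, 25), (1, 31), (2, 16), (2, 22), (2, 23), (2, 24), (2, 25), (2, 31), (3, 16), (3, 22), (3, 23), (3, 24), (3, 25), (3, 31)]
Unfold 4 (reflect across v@16): 48 holes -> [(0, 0), (0, 6), (0, 7), (0, 8), (0, 9), (0, 15), (0, 16), (0, 22), (0, 23), (0, 24), (0, 25), (0, 31), (1, 0), (1, 6), (1, 7), (1, 8), (1, 9), (1, 15), (1, 16), (1, 22), (1, 23), (1, 24), (1, 25), (1, 31), (2, 0), (2, 6), (2, 7), (2, 8), (2, 9), (2, 15), (2, 16), (2, 22), (2, 23), (2, 24), (2, 25), (2, 31), (3, 0), (3, 6), (3, 7), (3, 8), (3, 9), (3, 15), (3, 16), (3, 22), (3, 23), (3, 24), (3, 25), (3, 31)]
Unfold 5 (reflect across h@4): 96 holes -> [(0, 0), (0, 6), (0, 7), (0, 8), (0, 9), (0, 15), (0, 16), (0, 22), (0, 23), (0, 24), (0, 25), (0, 31), (1, 0), (1, 6), (1, 7), (1, 8), (1, 9), (1, 15), (1, 16), (1, 22), (1, 23), (1, 24), (1, 25), (1, 31), (2, 0), (2, 6), (2, 7), (2, 8), (2, 9), (2, 15), (2, 16), (2, 22), (2, 23), (2, 24), (2, 25), (2, 31), (3, 0), (3, 6), (3, 7), (3, 8), (3, 9), (3, 15), (3, 16), (3, 22), (3, 23), (3, 24), (3, 25), (3, 31), (4, 0), (4, 6), (4, 7), (4, 8), (4, 9), (4, 15), (4, 16), (4, 22), (4, 23), (4, 24), (4, 25), (4, 31), (5, 0), (5, 6), (5, 7), (5, 8), (5, 9), (5, 15), (5, 16), (5, 22), (5, 23), (5, 24), (5, 25), (5, 31), (6, 0), (6, 6), (6, 7), (6, 8), (6, 9), (6, 15), (6, 16), (6, 22), (6, 23), (6, 24), (6, 25), (6, 31), (7, 0), (7, 6), (7, 7), (7, 8), (7, 9), (7, 15), (7, 16), (7, 22), (7, 23), (7, 24), (7, 25), (7, 31)]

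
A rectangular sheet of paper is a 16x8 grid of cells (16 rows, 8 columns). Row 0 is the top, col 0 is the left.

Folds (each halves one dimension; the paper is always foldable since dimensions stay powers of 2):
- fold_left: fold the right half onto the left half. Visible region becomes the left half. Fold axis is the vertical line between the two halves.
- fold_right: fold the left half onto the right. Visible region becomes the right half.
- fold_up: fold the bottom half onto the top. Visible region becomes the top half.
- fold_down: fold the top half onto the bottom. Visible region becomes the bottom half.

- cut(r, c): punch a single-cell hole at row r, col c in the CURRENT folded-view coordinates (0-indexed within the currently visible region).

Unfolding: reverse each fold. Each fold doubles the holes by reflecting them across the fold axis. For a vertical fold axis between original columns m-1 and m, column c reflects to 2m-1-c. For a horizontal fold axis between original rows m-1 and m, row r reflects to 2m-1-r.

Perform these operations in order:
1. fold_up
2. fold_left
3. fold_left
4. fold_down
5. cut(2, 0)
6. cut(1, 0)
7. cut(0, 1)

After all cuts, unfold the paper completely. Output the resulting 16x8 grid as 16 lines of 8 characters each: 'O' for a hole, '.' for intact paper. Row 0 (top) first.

Op 1 fold_up: fold axis h@8; visible region now rows[0,8) x cols[0,8) = 8x8
Op 2 fold_left: fold axis v@4; visible region now rows[0,8) x cols[0,4) = 8x4
Op 3 fold_left: fold axis v@2; visible region now rows[0,8) x cols[0,2) = 8x2
Op 4 fold_down: fold axis h@4; visible region now rows[4,8) x cols[0,2) = 4x2
Op 5 cut(2, 0): punch at orig (6,0); cuts so far [(6, 0)]; region rows[4,8) x cols[0,2) = 4x2
Op 6 cut(1, 0): punch at orig (5,0); cuts so far [(5, 0), (6, 0)]; region rows[4,8) x cols[0,2) = 4x2
Op 7 cut(0, 1): punch at orig (4,1); cuts so far [(4, 1), (5, 0), (6, 0)]; region rows[4,8) x cols[0,2) = 4x2
Unfold 1 (reflect across h@4): 6 holes -> [(1, 0), (2, 0), (3, 1), (4, 1), (5, 0), (6, 0)]
Unfold 2 (reflect across v@2): 12 holes -> [(1, 0), (1, 3), (2, 0), (2, 3), (3, 1), (3, 2), (4, 1), (4, 2), (5, 0), (5, 3), (6, 0), (6, 3)]
Unfold 3 (reflect across v@4): 24 holes -> [(1, 0), (1, 3), (1, 4), (1, 7), (2, 0), (2, 3), (2, 4), (2, 7), (3, 1), (3, 2), (3, 5), (3, 6), (4, 1), (4, 2), (4, 5), (4, 6), (5, 0), (5, 3), (5, 4), (5, 7), (6, 0), (6, 3), (6, 4), (6, 7)]
Unfold 4 (reflect across h@8): 48 holes -> [(1, 0), (1, 3), (1, 4), (1, 7), (2, 0), (2, 3), (2, 4), (2, 7), (3, 1), (3, 2), (3, 5), (3, 6), (4, 1), (4, 2), (4, 5), (4, 6), (5, 0), (5, 3), (5, 4), (5, 7), (6, 0), (6, 3), (6, 4), (6, 7), (9, 0), (9, 3), (9, 4), (9, 7), (10, 0), (10, 3), (10, 4), (10, 7), (11, 1), (11, 2), (11, 5), (11, 6), (12, 1), (12, 2), (12, 5), (12, 6), (13, 0), (13, 3), (13, 4), (13, 7), (14, 0), (14, 3), (14, 4), (14, 7)]

Answer: ........
O..OO..O
O..OO..O
.OO..OO.
.OO..OO.
O..OO..O
O..OO..O
........
........
O..OO..O
O..OO..O
.OO..OO.
.OO..OO.
O..OO..O
O..OO..O
........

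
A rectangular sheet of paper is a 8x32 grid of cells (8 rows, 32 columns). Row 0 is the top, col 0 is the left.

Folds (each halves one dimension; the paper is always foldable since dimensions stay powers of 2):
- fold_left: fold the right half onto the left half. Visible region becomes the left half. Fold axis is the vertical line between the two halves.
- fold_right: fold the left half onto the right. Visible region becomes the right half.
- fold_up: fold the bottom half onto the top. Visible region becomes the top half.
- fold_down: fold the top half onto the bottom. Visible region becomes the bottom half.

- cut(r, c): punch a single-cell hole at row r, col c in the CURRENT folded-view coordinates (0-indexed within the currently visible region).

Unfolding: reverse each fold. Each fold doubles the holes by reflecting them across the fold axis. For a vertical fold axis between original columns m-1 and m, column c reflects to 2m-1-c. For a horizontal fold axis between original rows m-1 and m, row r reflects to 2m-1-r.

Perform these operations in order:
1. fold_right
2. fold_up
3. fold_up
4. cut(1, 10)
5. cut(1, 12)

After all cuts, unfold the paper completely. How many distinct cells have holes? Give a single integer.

Answer: 16

Derivation:
Op 1 fold_right: fold axis v@16; visible region now rows[0,8) x cols[16,32) = 8x16
Op 2 fold_up: fold axis h@4; visible region now rows[0,4) x cols[16,32) = 4x16
Op 3 fold_up: fold axis h@2; visible region now rows[0,2) x cols[16,32) = 2x16
Op 4 cut(1, 10): punch at orig (1,26); cuts so far [(1, 26)]; region rows[0,2) x cols[16,32) = 2x16
Op 5 cut(1, 12): punch at orig (1,28); cuts so far [(1, 26), (1, 28)]; region rows[0,2) x cols[16,32) = 2x16
Unfold 1 (reflect across h@2): 4 holes -> [(1, 26), (1, 28), (2, 26), (2, 28)]
Unfold 2 (reflect across h@4): 8 holes -> [(1, 26), (1, 28), (2, 26), (2, 28), (5, 26), (5, 28), (6, 26), (6, 28)]
Unfold 3 (reflect across v@16): 16 holes -> [(1, 3), (1, 5), (1, 26), (1, 28), (2, 3), (2, 5), (2, 26), (2, 28), (5, 3), (5, 5), (5, 26), (5, 28), (6, 3), (6, 5), (6, 26), (6, 28)]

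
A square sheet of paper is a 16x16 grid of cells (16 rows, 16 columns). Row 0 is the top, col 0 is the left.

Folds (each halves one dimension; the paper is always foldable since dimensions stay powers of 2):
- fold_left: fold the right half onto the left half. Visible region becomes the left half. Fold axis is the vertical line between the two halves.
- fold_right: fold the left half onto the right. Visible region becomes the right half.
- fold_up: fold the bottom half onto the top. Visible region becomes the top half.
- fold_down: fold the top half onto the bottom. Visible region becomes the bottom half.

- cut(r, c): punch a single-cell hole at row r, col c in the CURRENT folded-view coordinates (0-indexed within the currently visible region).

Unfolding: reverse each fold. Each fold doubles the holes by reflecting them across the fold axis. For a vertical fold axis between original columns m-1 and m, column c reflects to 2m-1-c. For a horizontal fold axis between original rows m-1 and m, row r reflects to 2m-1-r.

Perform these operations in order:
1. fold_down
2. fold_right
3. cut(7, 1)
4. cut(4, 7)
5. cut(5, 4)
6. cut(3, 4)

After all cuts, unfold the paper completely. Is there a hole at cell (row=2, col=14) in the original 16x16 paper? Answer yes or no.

Op 1 fold_down: fold axis h@8; visible region now rows[8,16) x cols[0,16) = 8x16
Op 2 fold_right: fold axis v@8; visible region now rows[8,16) x cols[8,16) = 8x8
Op 3 cut(7, 1): punch at orig (15,9); cuts so far [(15, 9)]; region rows[8,16) x cols[8,16) = 8x8
Op 4 cut(4, 7): punch at orig (12,15); cuts so far [(12, 15), (15, 9)]; region rows[8,16) x cols[8,16) = 8x8
Op 5 cut(5, 4): punch at orig (13,12); cuts so far [(12, 15), (13, 12), (15, 9)]; region rows[8,16) x cols[8,16) = 8x8
Op 6 cut(3, 4): punch at orig (11,12); cuts so far [(11, 12), (12, 15), (13, 12), (15, 9)]; region rows[8,16) x cols[8,16) = 8x8
Unfold 1 (reflect across v@8): 8 holes -> [(11, 3), (11, 12), (12, 0), (12, 15), (13, 3), (13, 12), (15, 6), (15, 9)]
Unfold 2 (reflect across h@8): 16 holes -> [(0, 6), (0, 9), (2, 3), (2, 12), (3, 0), (3, 15), (4, 3), (4, 12), (11, 3), (11, 12), (12, 0), (12, 15), (13, 3), (13, 12), (15, 6), (15, 9)]
Holes: [(0, 6), (0, 9), (2, 3), (2, 12), (3, 0), (3, 15), (4, 3), (4, 12), (11, 3), (11, 12), (12, 0), (12, 15), (13, 3), (13, 12), (15, 6), (15, 9)]

Answer: no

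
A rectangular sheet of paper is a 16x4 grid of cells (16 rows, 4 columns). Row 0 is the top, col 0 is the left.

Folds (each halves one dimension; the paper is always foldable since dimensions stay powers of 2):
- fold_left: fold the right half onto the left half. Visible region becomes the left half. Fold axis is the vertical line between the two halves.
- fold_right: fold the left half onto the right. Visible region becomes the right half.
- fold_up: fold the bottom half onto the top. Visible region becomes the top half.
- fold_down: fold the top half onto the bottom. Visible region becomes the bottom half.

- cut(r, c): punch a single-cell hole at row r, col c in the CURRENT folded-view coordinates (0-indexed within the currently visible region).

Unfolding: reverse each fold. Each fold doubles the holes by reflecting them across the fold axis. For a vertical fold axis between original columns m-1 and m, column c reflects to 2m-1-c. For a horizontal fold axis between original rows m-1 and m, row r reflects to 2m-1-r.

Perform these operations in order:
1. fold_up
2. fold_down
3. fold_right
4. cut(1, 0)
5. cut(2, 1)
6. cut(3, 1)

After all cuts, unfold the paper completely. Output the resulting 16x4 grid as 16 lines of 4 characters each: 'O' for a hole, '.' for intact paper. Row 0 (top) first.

Answer: O..O
O..O
.OO.
....
....
.OO.
O..O
O..O
O..O
O..O
.OO.
....
....
.OO.
O..O
O..O

Derivation:
Op 1 fold_up: fold axis h@8; visible region now rows[0,8) x cols[0,4) = 8x4
Op 2 fold_down: fold axis h@4; visible region now rows[4,8) x cols[0,4) = 4x4
Op 3 fold_right: fold axis v@2; visible region now rows[4,8) x cols[2,4) = 4x2
Op 4 cut(1, 0): punch at orig (5,2); cuts so far [(5, 2)]; region rows[4,8) x cols[2,4) = 4x2
Op 5 cut(2, 1): punch at orig (6,3); cuts so far [(5, 2), (6, 3)]; region rows[4,8) x cols[2,4) = 4x2
Op 6 cut(3, 1): punch at orig (7,3); cuts so far [(5, 2), (6, 3), (7, 3)]; region rows[4,8) x cols[2,4) = 4x2
Unfold 1 (reflect across v@2): 6 holes -> [(5, 1), (5, 2), (6, 0), (6, 3), (7, 0), (7, 3)]
Unfold 2 (reflect across h@4): 12 holes -> [(0, 0), (0, 3), (1, 0), (1, 3), (2, 1), (2, 2), (5, 1), (5, 2), (6, 0), (6, 3), (7, 0), (7, 3)]
Unfold 3 (reflect across h@8): 24 holes -> [(0, 0), (0, 3), (1, 0), (1, 3), (2, 1), (2, 2), (5, 1), (5, 2), (6, 0), (6, 3), (7, 0), (7, 3), (8, 0), (8, 3), (9, 0), (9, 3), (10, 1), (10, 2), (13, 1), (13, 2), (14, 0), (14, 3), (15, 0), (15, 3)]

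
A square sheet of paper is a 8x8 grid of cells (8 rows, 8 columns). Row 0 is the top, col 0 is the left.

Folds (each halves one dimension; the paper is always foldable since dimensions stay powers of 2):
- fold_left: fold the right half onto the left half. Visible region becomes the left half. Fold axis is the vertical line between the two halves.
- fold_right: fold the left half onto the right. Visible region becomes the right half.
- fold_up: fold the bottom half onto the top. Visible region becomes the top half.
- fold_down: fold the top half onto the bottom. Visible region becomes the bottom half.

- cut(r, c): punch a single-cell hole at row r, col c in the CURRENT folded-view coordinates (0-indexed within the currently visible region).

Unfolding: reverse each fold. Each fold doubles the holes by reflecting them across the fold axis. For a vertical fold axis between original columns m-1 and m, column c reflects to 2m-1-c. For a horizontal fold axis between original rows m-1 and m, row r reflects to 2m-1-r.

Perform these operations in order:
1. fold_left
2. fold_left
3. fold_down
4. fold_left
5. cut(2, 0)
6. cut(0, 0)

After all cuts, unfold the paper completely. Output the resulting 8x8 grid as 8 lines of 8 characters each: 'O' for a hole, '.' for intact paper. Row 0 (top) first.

Answer: ........
OOOOOOOO
........
OOOOOOOO
OOOOOOOO
........
OOOOOOOO
........

Derivation:
Op 1 fold_left: fold axis v@4; visible region now rows[0,8) x cols[0,4) = 8x4
Op 2 fold_left: fold axis v@2; visible region now rows[0,8) x cols[0,2) = 8x2
Op 3 fold_down: fold axis h@4; visible region now rows[4,8) x cols[0,2) = 4x2
Op 4 fold_left: fold axis v@1; visible region now rows[4,8) x cols[0,1) = 4x1
Op 5 cut(2, 0): punch at orig (6,0); cuts so far [(6, 0)]; region rows[4,8) x cols[0,1) = 4x1
Op 6 cut(0, 0): punch at orig (4,0); cuts so far [(4, 0), (6, 0)]; region rows[4,8) x cols[0,1) = 4x1
Unfold 1 (reflect across v@1): 4 holes -> [(4, 0), (4, 1), (6, 0), (6, 1)]
Unfold 2 (reflect across h@4): 8 holes -> [(1, 0), (1, 1), (3, 0), (3, 1), (4, 0), (4, 1), (6, 0), (6, 1)]
Unfold 3 (reflect across v@2): 16 holes -> [(1, 0), (1, 1), (1, 2), (1, 3), (3, 0), (3, 1), (3, 2), (3, 3), (4, 0), (4, 1), (4, 2), (4, 3), (6, 0), (6, 1), (6, 2), (6, 3)]
Unfold 4 (reflect across v@4): 32 holes -> [(1, 0), (1, 1), (1, 2), (1, 3), (1, 4), (1, 5), (1, 6), (1, 7), (3, 0), (3, 1), (3, 2), (3, 3), (3, 4), (3, 5), (3, 6), (3, 7), (4, 0), (4, 1), (4, 2), (4, 3), (4, 4), (4, 5), (4, 6), (4, 7), (6, 0), (6, 1), (6, 2), (6, 3), (6, 4), (6, 5), (6, 6), (6, 7)]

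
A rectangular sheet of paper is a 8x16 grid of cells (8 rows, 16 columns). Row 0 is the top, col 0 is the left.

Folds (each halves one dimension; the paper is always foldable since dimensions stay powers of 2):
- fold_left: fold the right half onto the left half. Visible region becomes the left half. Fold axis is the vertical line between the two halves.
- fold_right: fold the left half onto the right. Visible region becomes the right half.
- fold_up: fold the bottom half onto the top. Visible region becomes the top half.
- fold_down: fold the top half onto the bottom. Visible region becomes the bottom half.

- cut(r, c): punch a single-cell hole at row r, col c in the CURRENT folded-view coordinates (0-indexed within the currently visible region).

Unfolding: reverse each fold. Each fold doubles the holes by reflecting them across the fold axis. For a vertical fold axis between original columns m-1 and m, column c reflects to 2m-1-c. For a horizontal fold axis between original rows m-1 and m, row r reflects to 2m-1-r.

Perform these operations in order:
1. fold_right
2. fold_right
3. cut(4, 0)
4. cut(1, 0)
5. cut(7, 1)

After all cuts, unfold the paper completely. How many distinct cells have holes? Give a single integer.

Op 1 fold_right: fold axis v@8; visible region now rows[0,8) x cols[8,16) = 8x8
Op 2 fold_right: fold axis v@12; visible region now rows[0,8) x cols[12,16) = 8x4
Op 3 cut(4, 0): punch at orig (4,12); cuts so far [(4, 12)]; region rows[0,8) x cols[12,16) = 8x4
Op 4 cut(1, 0): punch at orig (1,12); cuts so far [(1, 12), (4, 12)]; region rows[0,8) x cols[12,16) = 8x4
Op 5 cut(7, 1): punch at orig (7,13); cuts so far [(1, 12), (4, 12), (7, 13)]; region rows[0,8) x cols[12,16) = 8x4
Unfold 1 (reflect across v@12): 6 holes -> [(1, 11), (1, 12), (4, 11), (4, 12), (7, 10), (7, 13)]
Unfold 2 (reflect across v@8): 12 holes -> [(1, 3), (1, 4), (1, 11), (1, 12), (4, 3), (4, 4), (4, 11), (4, 12), (7, 2), (7, 5), (7, 10), (7, 13)]

Answer: 12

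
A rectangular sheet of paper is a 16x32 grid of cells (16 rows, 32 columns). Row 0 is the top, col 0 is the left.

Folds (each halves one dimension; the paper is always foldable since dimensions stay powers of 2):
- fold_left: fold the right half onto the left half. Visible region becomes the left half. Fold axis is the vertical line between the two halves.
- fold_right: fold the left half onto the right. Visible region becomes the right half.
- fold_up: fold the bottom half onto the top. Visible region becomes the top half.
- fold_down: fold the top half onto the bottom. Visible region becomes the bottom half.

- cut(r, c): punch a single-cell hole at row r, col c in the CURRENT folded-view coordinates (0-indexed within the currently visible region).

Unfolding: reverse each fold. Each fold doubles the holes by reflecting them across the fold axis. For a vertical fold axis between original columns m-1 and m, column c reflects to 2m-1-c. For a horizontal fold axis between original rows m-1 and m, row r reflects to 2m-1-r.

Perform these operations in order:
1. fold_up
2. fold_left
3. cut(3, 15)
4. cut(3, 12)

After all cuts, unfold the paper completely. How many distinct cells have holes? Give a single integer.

Answer: 8

Derivation:
Op 1 fold_up: fold axis h@8; visible region now rows[0,8) x cols[0,32) = 8x32
Op 2 fold_left: fold axis v@16; visible region now rows[0,8) x cols[0,16) = 8x16
Op 3 cut(3, 15): punch at orig (3,15); cuts so far [(3, 15)]; region rows[0,8) x cols[0,16) = 8x16
Op 4 cut(3, 12): punch at orig (3,12); cuts so far [(3, 12), (3, 15)]; region rows[0,8) x cols[0,16) = 8x16
Unfold 1 (reflect across v@16): 4 holes -> [(3, 12), (3, 15), (3, 16), (3, 19)]
Unfold 2 (reflect across h@8): 8 holes -> [(3, 12), (3, 15), (3, 16), (3, 19), (12, 12), (12, 15), (12, 16), (12, 19)]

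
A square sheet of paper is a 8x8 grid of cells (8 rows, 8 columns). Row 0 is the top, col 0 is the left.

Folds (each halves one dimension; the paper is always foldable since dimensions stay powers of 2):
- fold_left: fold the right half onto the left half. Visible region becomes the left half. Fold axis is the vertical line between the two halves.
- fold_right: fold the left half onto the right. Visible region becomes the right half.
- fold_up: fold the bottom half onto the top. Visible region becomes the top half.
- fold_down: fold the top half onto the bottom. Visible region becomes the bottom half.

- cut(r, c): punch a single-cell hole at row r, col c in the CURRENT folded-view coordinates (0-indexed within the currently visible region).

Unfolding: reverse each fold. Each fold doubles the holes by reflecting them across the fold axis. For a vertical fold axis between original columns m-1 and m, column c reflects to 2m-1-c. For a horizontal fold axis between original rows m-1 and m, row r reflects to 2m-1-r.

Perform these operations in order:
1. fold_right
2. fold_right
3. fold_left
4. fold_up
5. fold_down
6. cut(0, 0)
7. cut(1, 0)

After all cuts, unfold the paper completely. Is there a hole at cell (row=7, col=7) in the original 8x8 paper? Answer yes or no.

Answer: yes

Derivation:
Op 1 fold_right: fold axis v@4; visible region now rows[0,8) x cols[4,8) = 8x4
Op 2 fold_right: fold axis v@6; visible region now rows[0,8) x cols[6,8) = 8x2
Op 3 fold_left: fold axis v@7; visible region now rows[0,8) x cols[6,7) = 8x1
Op 4 fold_up: fold axis h@4; visible region now rows[0,4) x cols[6,7) = 4x1
Op 5 fold_down: fold axis h@2; visible region now rows[2,4) x cols[6,7) = 2x1
Op 6 cut(0, 0): punch at orig (2,6); cuts so far [(2, 6)]; region rows[2,4) x cols[6,7) = 2x1
Op 7 cut(1, 0): punch at orig (3,6); cuts so far [(2, 6), (3, 6)]; region rows[2,4) x cols[6,7) = 2x1
Unfold 1 (reflect across h@2): 4 holes -> [(0, 6), (1, 6), (2, 6), (3, 6)]
Unfold 2 (reflect across h@4): 8 holes -> [(0, 6), (1, 6), (2, 6), (3, 6), (4, 6), (5, 6), (6, 6), (7, 6)]
Unfold 3 (reflect across v@7): 16 holes -> [(0, 6), (0, 7), (1, 6), (1, 7), (2, 6), (2, 7), (3, 6), (3, 7), (4, 6), (4, 7), (5, 6), (5, 7), (6, 6), (6, 7), (7, 6), (7, 7)]
Unfold 4 (reflect across v@6): 32 holes -> [(0, 4), (0, 5), (0, 6), (0, 7), (1, 4), (1, 5), (1, 6), (1, 7), (2, 4), (2, 5), (2, 6), (2, 7), (3, 4), (3, 5), (3, 6), (3, 7), (4, 4), (4, 5), (4, 6), (4, 7), (5, 4), (5, 5), (5, 6), (5, 7), (6, 4), (6, 5), (6, 6), (6, 7), (7, 4), (7, 5), (7, 6), (7, 7)]
Unfold 5 (reflect across v@4): 64 holes -> [(0, 0), (0, 1), (0, 2), (0, 3), (0, 4), (0, 5), (0, 6), (0, 7), (1, 0), (1, 1), (1, 2), (1, 3), (1, 4), (1, 5), (1, 6), (1, 7), (2, 0), (2, 1), (2, 2), (2, 3), (2, 4), (2, 5), (2, 6), (2, 7), (3, 0), (3, 1), (3, 2), (3, 3), (3, 4), (3, 5), (3, 6), (3, 7), (4, 0), (4, 1), (4, 2), (4, 3), (4, 4), (4, 5), (4, 6), (4, 7), (5, 0), (5, 1), (5, 2), (5, 3), (5, 4), (5, 5), (5, 6), (5, 7), (6, 0), (6, 1), (6, 2), (6, 3), (6, 4), (6, 5), (6, 6), (6, 7), (7, 0), (7, 1), (7, 2), (7, 3), (7, 4), (7, 5), (7, 6), (7, 7)]
Holes: [(0, 0), (0, 1), (0, 2), (0, 3), (0, 4), (0, 5), (0, 6), (0, 7), (1, 0), (1, 1), (1, 2), (1, 3), (1, 4), (1, 5), (1, 6), (1, 7), (2, 0), (2, 1), (2, 2), (2, 3), (2, 4), (2, 5), (2, 6), (2, 7), (3, 0), (3, 1), (3, 2), (3, 3), (3, 4), (3, 5), (3, 6), (3, 7), (4, 0), (4, 1), (4, 2), (4, 3), (4, 4), (4, 5), (4, 6), (4, 7), (5, 0), (5, 1), (5, 2), (5, 3), (5, 4), (5, 5), (5, 6), (5, 7), (6, 0), (6, 1), (6, 2), (6, 3), (6, 4), (6, 5), (6, 6), (6, 7), (7, 0), (7, 1), (7, 2), (7, 3), (7, 4), (7, 5), (7, 6), (7, 7)]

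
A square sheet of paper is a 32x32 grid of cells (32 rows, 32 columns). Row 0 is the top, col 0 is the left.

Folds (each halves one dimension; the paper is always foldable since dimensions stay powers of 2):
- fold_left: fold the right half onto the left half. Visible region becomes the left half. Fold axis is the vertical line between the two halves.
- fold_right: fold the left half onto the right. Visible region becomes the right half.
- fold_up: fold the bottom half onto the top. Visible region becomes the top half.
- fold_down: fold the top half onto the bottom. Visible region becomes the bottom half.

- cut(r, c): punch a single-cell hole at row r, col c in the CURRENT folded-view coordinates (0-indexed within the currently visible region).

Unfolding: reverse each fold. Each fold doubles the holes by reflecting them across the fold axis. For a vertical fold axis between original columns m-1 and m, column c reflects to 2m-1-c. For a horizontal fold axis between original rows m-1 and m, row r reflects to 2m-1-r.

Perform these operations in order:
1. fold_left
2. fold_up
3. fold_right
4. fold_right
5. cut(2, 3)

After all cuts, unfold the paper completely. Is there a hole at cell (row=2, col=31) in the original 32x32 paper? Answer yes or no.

Op 1 fold_left: fold axis v@16; visible region now rows[0,32) x cols[0,16) = 32x16
Op 2 fold_up: fold axis h@16; visible region now rows[0,16) x cols[0,16) = 16x16
Op 3 fold_right: fold axis v@8; visible region now rows[0,16) x cols[8,16) = 16x8
Op 4 fold_right: fold axis v@12; visible region now rows[0,16) x cols[12,16) = 16x4
Op 5 cut(2, 3): punch at orig (2,15); cuts so far [(2, 15)]; region rows[0,16) x cols[12,16) = 16x4
Unfold 1 (reflect across v@12): 2 holes -> [(2, 8), (2, 15)]
Unfold 2 (reflect across v@8): 4 holes -> [(2, 0), (2, 7), (2, 8), (2, 15)]
Unfold 3 (reflect across h@16): 8 holes -> [(2, 0), (2, 7), (2, 8), (2, 15), (29, 0), (29, 7), (29, 8), (29, 15)]
Unfold 4 (reflect across v@16): 16 holes -> [(2, 0), (2, 7), (2, 8), (2, 15), (2, 16), (2, 23), (2, 24), (2, 31), (29, 0), (29, 7), (29, 8), (29, 15), (29, 16), (29, 23), (29, 24), (29, 31)]
Holes: [(2, 0), (2, 7), (2, 8), (2, 15), (2, 16), (2, 23), (2, 24), (2, 31), (29, 0), (29, 7), (29, 8), (29, 15), (29, 16), (29, 23), (29, 24), (29, 31)]

Answer: yes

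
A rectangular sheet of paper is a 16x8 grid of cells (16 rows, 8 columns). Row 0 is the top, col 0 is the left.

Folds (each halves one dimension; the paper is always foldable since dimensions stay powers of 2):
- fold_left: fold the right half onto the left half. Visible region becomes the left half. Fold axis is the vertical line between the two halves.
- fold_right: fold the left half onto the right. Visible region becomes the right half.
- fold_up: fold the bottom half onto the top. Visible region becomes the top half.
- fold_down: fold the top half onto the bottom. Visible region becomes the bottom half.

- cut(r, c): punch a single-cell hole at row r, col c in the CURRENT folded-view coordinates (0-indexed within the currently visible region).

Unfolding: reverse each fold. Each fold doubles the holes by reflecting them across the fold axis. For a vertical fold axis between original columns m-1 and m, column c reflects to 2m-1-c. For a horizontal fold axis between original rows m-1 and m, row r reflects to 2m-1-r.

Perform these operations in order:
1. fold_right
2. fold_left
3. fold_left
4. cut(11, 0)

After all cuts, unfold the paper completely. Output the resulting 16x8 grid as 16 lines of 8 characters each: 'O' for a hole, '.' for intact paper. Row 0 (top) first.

Answer: ........
........
........
........
........
........
........
........
........
........
........
OOOOOOOO
........
........
........
........

Derivation:
Op 1 fold_right: fold axis v@4; visible region now rows[0,16) x cols[4,8) = 16x4
Op 2 fold_left: fold axis v@6; visible region now rows[0,16) x cols[4,6) = 16x2
Op 3 fold_left: fold axis v@5; visible region now rows[0,16) x cols[4,5) = 16x1
Op 4 cut(11, 0): punch at orig (11,4); cuts so far [(11, 4)]; region rows[0,16) x cols[4,5) = 16x1
Unfold 1 (reflect across v@5): 2 holes -> [(11, 4), (11, 5)]
Unfold 2 (reflect across v@6): 4 holes -> [(11, 4), (11, 5), (11, 6), (11, 7)]
Unfold 3 (reflect across v@4): 8 holes -> [(11, 0), (11, 1), (11, 2), (11, 3), (11, 4), (11, 5), (11, 6), (11, 7)]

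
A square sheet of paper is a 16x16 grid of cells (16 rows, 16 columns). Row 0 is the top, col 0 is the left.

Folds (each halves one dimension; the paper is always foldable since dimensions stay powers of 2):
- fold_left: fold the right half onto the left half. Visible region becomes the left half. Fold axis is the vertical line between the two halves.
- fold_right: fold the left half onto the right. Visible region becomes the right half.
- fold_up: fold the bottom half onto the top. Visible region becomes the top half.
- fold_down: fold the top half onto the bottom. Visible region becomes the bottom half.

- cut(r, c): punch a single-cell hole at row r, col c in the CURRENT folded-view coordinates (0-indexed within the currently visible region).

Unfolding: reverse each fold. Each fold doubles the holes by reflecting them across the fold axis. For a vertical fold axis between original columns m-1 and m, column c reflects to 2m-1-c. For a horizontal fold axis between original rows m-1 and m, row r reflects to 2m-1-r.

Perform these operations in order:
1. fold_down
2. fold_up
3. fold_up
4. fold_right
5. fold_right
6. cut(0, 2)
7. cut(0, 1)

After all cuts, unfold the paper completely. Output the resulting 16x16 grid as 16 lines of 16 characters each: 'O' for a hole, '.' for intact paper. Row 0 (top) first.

Op 1 fold_down: fold axis h@8; visible region now rows[8,16) x cols[0,16) = 8x16
Op 2 fold_up: fold axis h@12; visible region now rows[8,12) x cols[0,16) = 4x16
Op 3 fold_up: fold axis h@10; visible region now rows[8,10) x cols[0,16) = 2x16
Op 4 fold_right: fold axis v@8; visible region now rows[8,10) x cols[8,16) = 2x8
Op 5 fold_right: fold axis v@12; visible region now rows[8,10) x cols[12,16) = 2x4
Op 6 cut(0, 2): punch at orig (8,14); cuts so far [(8, 14)]; region rows[8,10) x cols[12,16) = 2x4
Op 7 cut(0, 1): punch at orig (8,13); cuts so far [(8, 13), (8, 14)]; region rows[8,10) x cols[12,16) = 2x4
Unfold 1 (reflect across v@12): 4 holes -> [(8, 9), (8, 10), (8, 13), (8, 14)]
Unfold 2 (reflect across v@8): 8 holes -> [(8, 1), (8, 2), (8, 5), (8, 6), (8, 9), (8, 10), (8, 13), (8, 14)]
Unfold 3 (reflect across h@10): 16 holes -> [(8, 1), (8, 2), (8, 5), (8, 6), (8, 9), (8, 10), (8, 13), (8, 14), (11, 1), (11, 2), (11, 5), (11, 6), (11, 9), (11, 10), (11, 13), (11, 14)]
Unfold 4 (reflect across h@12): 32 holes -> [(8, 1), (8, 2), (8, 5), (8, 6), (8, 9), (8, 10), (8, 13), (8, 14), (11, 1), (11, 2), (11, 5), (11, 6), (11, 9), (11, 10), (11, 13), (11, 14), (12, 1), (12, 2), (12, 5), (12, 6), (12, 9), (12, 10), (12, 13), (12, 14), (15, 1), (15, 2), (15, 5), (15, 6), (15, 9), (15, 10), (15, 13), (15, 14)]
Unfold 5 (reflect across h@8): 64 holes -> [(0, 1), (0, 2), (0, 5), (0, 6), (0, 9), (0, 10), (0, 13), (0, 14), (3, 1), (3, 2), (3, 5), (3, 6), (3, 9), (3, 10), (3, 13), (3, 14), (4, 1), (4, 2), (4, 5), (4, 6), (4, 9), (4, 10), (4, 13), (4, 14), (7, 1), (7, 2), (7, 5), (7, 6), (7, 9), (7, 10), (7, 13), (7, 14), (8, 1), (8, 2), (8, 5), (8, 6), (8, 9), (8, 10), (8, 13), (8, 14), (11, 1), (11, 2), (11, 5), (11, 6), (11, 9), (11, 10), (11, 13), (11, 14), (12, 1), (12, 2), (12, 5), (12, 6), (12, 9), (12, 10), (12, 13), (12, 14), (15, 1), (15, 2), (15, 5), (15, 6), (15, 9), (15, 10), (15, 13), (15, 14)]

Answer: .OO..OO..OO..OO.
................
................
.OO..OO..OO..OO.
.OO..OO..OO..OO.
................
................
.OO..OO..OO..OO.
.OO..OO..OO..OO.
................
................
.OO..OO..OO..OO.
.OO..OO..OO..OO.
................
................
.OO..OO..OO..OO.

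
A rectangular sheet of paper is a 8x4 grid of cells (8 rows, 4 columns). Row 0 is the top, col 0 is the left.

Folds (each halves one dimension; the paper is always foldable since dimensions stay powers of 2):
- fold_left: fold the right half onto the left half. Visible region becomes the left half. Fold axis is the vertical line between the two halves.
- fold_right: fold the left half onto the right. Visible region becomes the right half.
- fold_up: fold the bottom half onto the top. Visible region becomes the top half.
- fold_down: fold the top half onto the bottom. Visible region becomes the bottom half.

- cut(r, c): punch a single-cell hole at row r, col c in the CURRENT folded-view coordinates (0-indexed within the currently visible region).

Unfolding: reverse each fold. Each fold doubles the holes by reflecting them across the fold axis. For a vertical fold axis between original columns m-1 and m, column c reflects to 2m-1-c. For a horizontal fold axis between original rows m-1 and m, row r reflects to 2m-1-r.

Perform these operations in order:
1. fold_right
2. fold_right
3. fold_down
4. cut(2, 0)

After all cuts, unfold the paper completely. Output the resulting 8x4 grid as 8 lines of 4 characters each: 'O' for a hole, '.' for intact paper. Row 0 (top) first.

Op 1 fold_right: fold axis v@2; visible region now rows[0,8) x cols[2,4) = 8x2
Op 2 fold_right: fold axis v@3; visible region now rows[0,8) x cols[3,4) = 8x1
Op 3 fold_down: fold axis h@4; visible region now rows[4,8) x cols[3,4) = 4x1
Op 4 cut(2, 0): punch at orig (6,3); cuts so far [(6, 3)]; region rows[4,8) x cols[3,4) = 4x1
Unfold 1 (reflect across h@4): 2 holes -> [(1, 3), (6, 3)]
Unfold 2 (reflect across v@3): 4 holes -> [(1, 2), (1, 3), (6, 2), (6, 3)]
Unfold 3 (reflect across v@2): 8 holes -> [(1, 0), (1, 1), (1, 2), (1, 3), (6, 0), (6, 1), (6, 2), (6, 3)]

Answer: ....
OOOO
....
....
....
....
OOOO
....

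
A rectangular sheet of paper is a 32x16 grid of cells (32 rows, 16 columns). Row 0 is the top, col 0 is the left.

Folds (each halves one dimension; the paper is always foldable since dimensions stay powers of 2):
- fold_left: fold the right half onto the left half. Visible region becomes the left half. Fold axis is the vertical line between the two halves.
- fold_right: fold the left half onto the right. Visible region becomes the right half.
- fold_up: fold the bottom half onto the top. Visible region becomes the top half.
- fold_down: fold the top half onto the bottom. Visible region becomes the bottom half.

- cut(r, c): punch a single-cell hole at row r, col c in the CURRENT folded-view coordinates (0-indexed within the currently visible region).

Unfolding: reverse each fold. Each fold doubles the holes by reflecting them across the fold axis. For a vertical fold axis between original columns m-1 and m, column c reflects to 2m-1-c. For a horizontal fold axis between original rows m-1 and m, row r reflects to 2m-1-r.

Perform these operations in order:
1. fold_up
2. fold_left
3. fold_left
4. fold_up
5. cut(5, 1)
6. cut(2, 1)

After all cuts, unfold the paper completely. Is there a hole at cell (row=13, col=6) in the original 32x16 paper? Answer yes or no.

Op 1 fold_up: fold axis h@16; visible region now rows[0,16) x cols[0,16) = 16x16
Op 2 fold_left: fold axis v@8; visible region now rows[0,16) x cols[0,8) = 16x8
Op 3 fold_left: fold axis v@4; visible region now rows[0,16) x cols[0,4) = 16x4
Op 4 fold_up: fold axis h@8; visible region now rows[0,8) x cols[0,4) = 8x4
Op 5 cut(5, 1): punch at orig (5,1); cuts so far [(5, 1)]; region rows[0,8) x cols[0,4) = 8x4
Op 6 cut(2, 1): punch at orig (2,1); cuts so far [(2, 1), (5, 1)]; region rows[0,8) x cols[0,4) = 8x4
Unfold 1 (reflect across h@8): 4 holes -> [(2, 1), (5, 1), (10, 1), (13, 1)]
Unfold 2 (reflect across v@4): 8 holes -> [(2, 1), (2, 6), (5, 1), (5, 6), (10, 1), (10, 6), (13, 1), (13, 6)]
Unfold 3 (reflect across v@8): 16 holes -> [(2, 1), (2, 6), (2, 9), (2, 14), (5, 1), (5, 6), (5, 9), (5, 14), (10, 1), (10, 6), (10, 9), (10, 14), (13, 1), (13, 6), (13, 9), (13, 14)]
Unfold 4 (reflect across h@16): 32 holes -> [(2, 1), (2, 6), (2, 9), (2, 14), (5, 1), (5, 6), (5, 9), (5, 14), (10, 1), (10, 6), (10, 9), (10, 14), (13, 1), (13, 6), (13, 9), (13, 14), (18, 1), (18, 6), (18, 9), (18, 14), (21, 1), (21, 6), (21, 9), (21, 14), (26, 1), (26, 6), (26, 9), (26, 14), (29, 1), (29, 6), (29, 9), (29, 14)]
Holes: [(2, 1), (2, 6), (2, 9), (2, 14), (5, 1), (5, 6), (5, 9), (5, 14), (10, 1), (10, 6), (10, 9), (10, 14), (13, 1), (13, 6), (13, 9), (13, 14), (18, 1), (18, 6), (18, 9), (18, 14), (21, 1), (21, 6), (21, 9), (21, 14), (26, 1), (26, 6), (26, 9), (26, 14), (29, 1), (29, 6), (29, 9), (29, 14)]

Answer: yes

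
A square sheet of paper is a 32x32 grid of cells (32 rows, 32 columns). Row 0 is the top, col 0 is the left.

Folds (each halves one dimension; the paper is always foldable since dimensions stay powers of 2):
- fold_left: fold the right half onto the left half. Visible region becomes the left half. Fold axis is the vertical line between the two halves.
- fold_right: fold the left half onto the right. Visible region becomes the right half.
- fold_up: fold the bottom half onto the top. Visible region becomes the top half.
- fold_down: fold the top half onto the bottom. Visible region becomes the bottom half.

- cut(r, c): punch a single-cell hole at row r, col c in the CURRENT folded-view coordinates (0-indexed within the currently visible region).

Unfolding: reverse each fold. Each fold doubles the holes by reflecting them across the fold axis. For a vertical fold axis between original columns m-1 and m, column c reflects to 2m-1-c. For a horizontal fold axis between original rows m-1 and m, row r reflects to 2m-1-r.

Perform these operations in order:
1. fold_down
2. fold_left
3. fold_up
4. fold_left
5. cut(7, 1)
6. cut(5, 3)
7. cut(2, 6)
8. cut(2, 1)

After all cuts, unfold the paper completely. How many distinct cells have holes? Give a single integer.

Op 1 fold_down: fold axis h@16; visible region now rows[16,32) x cols[0,32) = 16x32
Op 2 fold_left: fold axis v@16; visible region now rows[16,32) x cols[0,16) = 16x16
Op 3 fold_up: fold axis h@24; visible region now rows[16,24) x cols[0,16) = 8x16
Op 4 fold_left: fold axis v@8; visible region now rows[16,24) x cols[0,8) = 8x8
Op 5 cut(7, 1): punch at orig (23,1); cuts so far [(23, 1)]; region rows[16,24) x cols[0,8) = 8x8
Op 6 cut(5, 3): punch at orig (21,3); cuts so far [(21, 3), (23, 1)]; region rows[16,24) x cols[0,8) = 8x8
Op 7 cut(2, 6): punch at orig (18,6); cuts so far [(18, 6), (21, 3), (23, 1)]; region rows[16,24) x cols[0,8) = 8x8
Op 8 cut(2, 1): punch at orig (18,1); cuts so far [(18, 1), (18, 6), (21, 3), (23, 1)]; region rows[16,24) x cols[0,8) = 8x8
Unfold 1 (reflect across v@8): 8 holes -> [(18, 1), (18, 6), (18, 9), (18, 14), (21, 3), (21, 12), (23, 1), (23, 14)]
Unfold 2 (reflect across h@24): 16 holes -> [(18, 1), (18, 6), (18, 9), (18, 14), (21, 3), (21, 12), (23, 1), (23, 14), (24, 1), (24, 14), (26, 3), (26, 12), (29, 1), (29, 6), (29, 9), (29, 14)]
Unfold 3 (reflect across v@16): 32 holes -> [(18, 1), (18, 6), (18, 9), (18, 14), (18, 17), (18, 22), (18, 25), (18, 30), (21, 3), (21, 12), (21, 19), (21, 28), (23, 1), (23, 14), (23, 17), (23, 30), (24, 1), (24, 14), (24, 17), (24, 30), (26, 3), (26, 12), (26, 19), (26, 28), (29, 1), (29, 6), (29, 9), (29, 14), (29, 17), (29, 22), (29, 25), (29, 30)]
Unfold 4 (reflect across h@16): 64 holes -> [(2, 1), (2, 6), (2, 9), (2, 14), (2, 17), (2, 22), (2, 25), (2, 30), (5, 3), (5, 12), (5, 19), (5, 28), (7, 1), (7, 14), (7, 17), (7, 30), (8, 1), (8, 14), (8, 17), (8, 30), (10, 3), (10, 12), (10, 19), (10, 28), (13, 1), (13, 6), (13, 9), (13, 14), (13, 17), (13, 22), (13, 25), (13, 30), (18, 1), (18, 6), (18, 9), (18, 14), (18, 17), (18, 22), (18, 25), (18, 30), (21, 3), (21, 12), (21, 19), (21, 28), (23, 1), (23, 14), (23, 17), (23, 30), (24, 1), (24, 14), (24, 17), (24, 30), (26, 3), (26, 12), (26, 19), (26, 28), (29, 1), (29, 6), (29, 9), (29, 14), (29, 17), (29, 22), (29, 25), (29, 30)]

Answer: 64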